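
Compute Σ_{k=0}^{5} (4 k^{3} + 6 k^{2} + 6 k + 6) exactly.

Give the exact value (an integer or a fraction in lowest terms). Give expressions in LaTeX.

Σ = 1356

r(k) = (2*k**3 + 9*k**2 + 15*k + 11)/(2*k**3 + 3*k**2 + 3*k + 3) after simplifying.
Normal form (A,B,C) = (1, 1, k**3 + 3*k**2/2 + 3*k/2 + 3/2).
Key eq: (1)·f(k+1) = (1)·f(k) + (k**3 + 3*k**2/2 + 3*k/2 + 3/2).
deg f ≤ 4 (via 0,0,3).
Solve for f: f(k) = k*(k**3 + k + 4)/4 (degree 4 ≤ 4).
R(k) = B(k−1)·f(k)/C(k) = k*(k**3 + k + 4)/(2*(2*k**3 + 3*k**2 + 3*k + 3)); s_k = R·t_k = k*(k**3 + k + 4).
Δs = 4*k**3 + 6*k**2 + 6*k + 6, as required.
Sum = s_(6) − s_(0); s_(6) = 1356, s_(0) = 0 ⇒ 1356.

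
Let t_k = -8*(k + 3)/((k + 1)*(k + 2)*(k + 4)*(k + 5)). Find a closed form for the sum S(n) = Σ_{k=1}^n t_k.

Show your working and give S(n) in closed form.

Compute t_(k+1)/t_k: get (k + 1)*(k + 4)**2/((k + 3)**2*(k + 6)).
Take A(k)=k + 1, B(k)=k + 6, C(k)=k**2 + 6*k + 9.
Key eq: (k + 1)·f(k+1) = (k + 5)·f(k) + (k**2 + 6*k + 9).
Bound: deg f ≤ 4.
A polynomial solution: f(k) = k*(k + 2)*(k + 3)*(k + 5)/8.
Certificate R = B(k−1)f/C = k*(k + 2)*(k + 5)**2/(8*(k + 3)) gives s_k = k*(-k - 5)/(k**2 + 5*k + 4).
Check: Δs_k = 8*(-k - 3)/(k**4 + 12*k**3 + 49*k**2 + 78*k + 40). ✓
Σ_(k=1)^n t_k = s_(n+1) − s_(1) = ((-n**2 - 7*n - 6)/(n**2 + 7*n + 10)) − (-3/5), i.e. 2*n*(-n - 7)/(5*(n**2 + 7*n + 10)).

S(n) = 2*n*(-n - 7)/(5*(n**2 + 7*n + 10))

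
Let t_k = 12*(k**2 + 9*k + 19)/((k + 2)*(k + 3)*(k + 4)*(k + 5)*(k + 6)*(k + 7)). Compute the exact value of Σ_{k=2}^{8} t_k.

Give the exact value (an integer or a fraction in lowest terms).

Ratio r(k) = (k + 2)*(9*k + (k + 1)**2 + 28)/((k + 8)*(k**2 + 9*k + 19)).
Normal form (A,B,C) = (k + 2, k + 8, k**2 + 9*k + 19).
Key eq: (k + 2)·f(k+1) = (k + 7)·f(k) + (k**2 + 9*k + 19).
Bound: deg f ≤ 5.
Solve for f: f(k) = k*(k + 3)*(k + 5)*(k**2 + 12*k + 44)/144 (degree 5 ≤ 5).
So s_k = (B(k−1)f/C)·t_k = (k*(k + 3)*(k + 5)*(k + 7)*(k**2 + 12*k + 44)/(144*(k**2 + 9*k + 19)))·t_k = k*(k**2 + 12*k + 44)/(12*(k**3 + 12*k**2 + 44*k + 48)).
Δs = 12*(k**2 + 9*k + 19)/(k**6 + 27*k**5 + 295*k**4 + 1665*k**3 + 5104*k**2 + 8028*k + 5040), as required.
Telescoping: Σ = s_(9) − s_(2) = 233/2860 − (1/16) = 217/11440.

Σ = 217/11440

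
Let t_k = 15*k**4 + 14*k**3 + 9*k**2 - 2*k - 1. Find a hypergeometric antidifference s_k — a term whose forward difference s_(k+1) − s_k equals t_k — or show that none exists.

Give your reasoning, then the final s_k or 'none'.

Ratio r(k) = (15*k**4 + 74*k**3 + 141*k**2 + 118*k + 35)/(15*k**4 + 14*k**3 + 9*k**2 - 2*k - 1).
A = 1, B = 1, C = k**4 + 14*k**3/15 + 3*k**2/5 - 2*k/15 - 1/15.
f must satisfy (1)·f(k+1) − (1)·f(k) = k**4 + 14*k**3/15 + 3*k**2/5 - 2*k/15 - 1/15.
d = 5 from the (0,0,4) case.
Coefficient equations give f(k) = k*(3*k**4 - 4*k**3 + k**2 - 2*k + 1)/15.
Get s_k = R·t_k = k*(3*k**4 - 4*k**3 + k**2 - 2*k + 1) with R(k) = B(k−1)f(k)/C(k) = k*(3*k**4 - 4*k**3 + k**2 - 2*k + 1)/(15*k**4 + 14*k**3 + 9*k**2 - 2*k - 1).
Check: Δs_k = 15*k**4 + 14*k**3 + 9*k**2 - 2*k - 1. ✓

s_k = k*(3*k**4 - 4*k**3 + k**2 - 2*k + 1)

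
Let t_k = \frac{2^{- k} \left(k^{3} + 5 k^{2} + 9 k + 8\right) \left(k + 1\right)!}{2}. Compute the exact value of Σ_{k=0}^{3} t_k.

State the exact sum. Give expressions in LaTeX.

Σ = 433/2

t_(k+1)/t_k = (k**4 + 10*k**3 + 38*k**2 + 67*k + 46)/(2*(k**3 + 5*k**2 + 9*k + 8)).
Gosper form: A/B · C(k+1)/C(k) with A=k/2 + 1, B=1, C=k**3 + 5*k**2 + 9*k + 8.
Need (k/2 + 1)·f(k+1) − (1)·f(k) = k**3 + 5*k**2 + 9*k + 8.
d = 2 from the (1,0,3) case.
A polynomial solution: f(k) = 2*(k**2 + 3*k + 1).
Then R = B(k−1)f/C = 2*(k**2 + 3*k + 1)/(k**3 + 5*k**2 + 9*k + 8), so s_k = R(k)·t_k = (k**2 + 3*k + 1)*factorial(k + 1)/2**k.
Verify: (k**3 + 5*k**2 + 9*k + 8)*factorial(k + 1)/(2*2**k) matches t_k.
Telescoping: Σ = s_(4) − s_(0) = 435/2 − (1) = 433/2.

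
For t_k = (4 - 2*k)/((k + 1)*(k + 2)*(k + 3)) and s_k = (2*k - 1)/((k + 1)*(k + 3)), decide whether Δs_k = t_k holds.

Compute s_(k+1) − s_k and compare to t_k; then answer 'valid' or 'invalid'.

Invalid: residual (4*k - 5)/(k**4 + 10*k**3 + 35*k**2 + 50*k + 24) ≠ 0.

s_(k+1) = (2*k + 1)/((k + 2)*(k + 4))
s_(k+1) − s_k = (11 - 2*k**2)/(k**4 + 10*k**3 + 35*k**2 + 50*k + 24)
(s_(k+1) − s_k) − t_k = (4*k - 5)/(k**4 + 10*k**3 + 35*k**2 + 50*k + 24)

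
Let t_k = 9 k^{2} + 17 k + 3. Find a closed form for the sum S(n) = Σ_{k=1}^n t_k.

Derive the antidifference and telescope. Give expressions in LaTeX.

The ratio is (9*k**2 + 35*k + 29)/(9*k**2 + 17*k + 3).
So A=1 and B=1, with C=k**2 + 17*k/9 + 1/3.
Key eq: (1)·f(k+1) = (1)·f(k) + (k**2 + 17*k/9 + 1/3).
deg f ≤ 3 (via 0,0,2).
Solving with deg f ≤ 3: f(k) = k*(k + 2)*(3*k - 2)/9.
Then R = B(k−1)f/C = k*(k + 2)*(3*k - 2)/(9*k**2 + 17*k + 3), so s_k = R(k)·t_k = k*(3*k**2 + 4*k - 4).
Verify: 9*k**2 + 17*k + 3 matches t_k.
s_(n+1) = 3*n**3 + 13*n**2 + 13*n + 3 and s_(1) = 3, so S(n) = n*(3*n**2 + 13*n + 13).

S(n) = n \left(3 n^{2} + 13 n + 13\right)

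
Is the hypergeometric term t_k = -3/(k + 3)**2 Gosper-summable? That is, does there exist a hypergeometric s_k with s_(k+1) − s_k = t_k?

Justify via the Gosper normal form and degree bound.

No — key equation has no polynomial f.

r(k) = (k + 3)**2/(k + 4)**2 after simplifying.
So A=k**2 + 6*k + 9 and B=k**2 + 8*k + 16, with C=1.
f must satisfy (k**2 + 6*k + 9)·f(k+1) − (k**2 + 6*k + 9)·f(k) = 1.
Bound: deg f ≤ 0.
Put f(k) = c0: A·f(k+1) − B(k−1)·f(k) − C = -1; need -1 = 0 — inconsistent ⇒ no f, not summable.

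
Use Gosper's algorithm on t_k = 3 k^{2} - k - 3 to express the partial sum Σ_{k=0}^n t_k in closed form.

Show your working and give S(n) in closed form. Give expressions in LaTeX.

Step 1: r(k) = (k - 3*(k + 1)**2 + 4)/(-3*k**2 + k + 3).
Normal form (A,B,C) = (1, 1, k**2 - k/3 - 1).
Key eq: (1)·f(k+1) = (1)·f(k) + (k**2 - k/3 - 1).
Degrees (0,0,2) ⇒ d ≤ 3.
A polynomial solution: f(k) = k*(k**2 - 2*k - 2)/3.
Certificate R = B(k−1)f/C = k*(k**2 - 2*k - 2)/(3*k**2 - k - 3) gives s_k = k*(k**2 - 2*k - 2).
s_(k+1) − s_k = 3*k**2 - k - 3 = t_k.
Telescope: S(n) = s_(n+1) − s_(0) = n**3 + n**2 - 3*n - 3 − (0) = n**3 + n**2 - 3*n - 3.

S(n) = n^{3} + n^{2} - 3 n - 3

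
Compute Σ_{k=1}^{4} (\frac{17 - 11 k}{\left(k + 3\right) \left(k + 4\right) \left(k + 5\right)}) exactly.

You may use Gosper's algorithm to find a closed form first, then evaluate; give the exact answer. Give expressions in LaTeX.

Step 1: r(k) = (k + 3)*(11*k - 6)/((k + 6)*(11*k - 17)).
Factor: A=k + 3; B=k + 6; C=k - 17/11.
Set up (k + 3)·f(k+1) − (k + 5)·f(k) − (k - 17/11) = 0.
deg f ≤ 2 (via 1,1,1).
Match coefficients ⇒ f(k) = k*(2*k - 19)/33.
So s_k = (B(k−1)f/C)·t_k = (k*(k + 5)*(2*k - 19)/(3*(11*k - 17)))·t_k = k*(19 - 2*k)/(3*(k + 3)*(k + 4)).
Δs = (17 - 11*k)/(k**3 + 12*k**2 + 47*k + 60), as required.
Σ_(k=1)^(4) t_k = s_(5) − s_(1) = 5/24 − (17/60) = -3/40.

Σ = -3/40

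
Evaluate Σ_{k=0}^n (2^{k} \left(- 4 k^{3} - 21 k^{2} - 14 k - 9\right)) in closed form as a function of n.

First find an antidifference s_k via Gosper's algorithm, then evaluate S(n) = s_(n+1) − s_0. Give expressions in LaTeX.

S(n) = - 8 \cdot 2^{n} n^{3} - 18 \cdot 2^{n} n^{2} - 16 \cdot 2^{n} n - 12 \cdot 2^{n} + 3

Compute t_(k+1)/t_k: get 2*(4*k**3 + 33*k**2 + 68*k + 48)/(4*k**3 + 21*k**2 + 14*k + 9).
Factor: A=2; B=1; C=k**3 + 21*k**2/4 + 7*k/2 + 9/4.
f must satisfy (2)·f(k+1) − (1)·f(k) = k**3 + 21*k**2/4 + 7*k/2 + 9/4.
Degrees (0,0,3) ⇒ d ≤ 3.
A polynomial solution: f(k) = (4*k**3 - 3*k**2 + 2*k + 3)/4.
Get s_k = R·t_k = 2**k*(-4*k**3 + 3*k**2 - 2*k - 3) with R(k) = B(k−1)f(k)/C(k) = (4*k**3 - 3*k**2 + 2*k + 3)/(4*k**3 + 21*k**2 + 14*k + 9).
Check: Δs_k = 2**k*(-4*k**3 - 21*k**2 - 14*k - 9). ✓
s_(n+1) = 2**(n + 1)*(-4*n**3 - 9*n**2 - 8*n - 6) and s_(0) = -3, so S(n) = -8*2**n*n**3 - 18*2**n*n**2 - 16*2**n*n - 12*2**n + 3.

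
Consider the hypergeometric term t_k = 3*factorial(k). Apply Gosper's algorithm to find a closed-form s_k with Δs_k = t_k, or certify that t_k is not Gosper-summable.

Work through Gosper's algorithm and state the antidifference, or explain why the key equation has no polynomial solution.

Ratio r(k) = k + 1.
Normal form (A,B,C) = (k + 1, 1, 1).
Set up (k + 1)·f(k+1) − (1)·f(k) − (1) = 0.
Bound: deg f ≤ -1.
d = -1 < 0 ⇒ no nonzero polynomial f; not summable.

not Gosper-summable; s_k does not exist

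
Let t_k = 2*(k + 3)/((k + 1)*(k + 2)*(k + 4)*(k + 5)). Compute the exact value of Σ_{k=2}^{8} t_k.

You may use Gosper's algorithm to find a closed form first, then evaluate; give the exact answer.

Σ = 28/585

Ratio r(k) = (k + 1)*(k + 4)**2/((k + 3)**2*(k + 6)).
A = k + 1, B = k + 6, C = k**2 + 6*k + 9.
Solve (k + 1)·f(k+1) − (k + 5)·f(k) = k**2 + 6*k + 9.
d = 4 from the (1,1,2) case.
Solving with deg f ≤ 4: f(k) = k*(k + 2)*(k + 3)*(k + 5)/8.
Certificate R = B(k−1)f/C = k*(k + 2)*(k + 5)**2/(8*(k + 3)) gives s_k = k*(k + 5)/(4*(k**2 + 5*k + 4)).
s_(k+1) − s_k = 2*(k + 3)/(k**4 + 12*k**3 + 49*k**2 + 78*k + 40) = t_k.
Telescoping: Σ = s_(9) − s_(2) = 63/260 − (7/36) = 28/585.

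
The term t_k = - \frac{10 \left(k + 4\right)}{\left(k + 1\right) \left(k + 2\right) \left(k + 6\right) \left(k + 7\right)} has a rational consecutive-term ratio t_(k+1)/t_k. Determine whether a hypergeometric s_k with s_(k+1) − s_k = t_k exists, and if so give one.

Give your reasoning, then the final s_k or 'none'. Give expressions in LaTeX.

Ratio r(k) = (k + 1)*(k + 5)*(k + 6)/((k + 3)*(k + 4)*(k + 8)).
Take A(k)=k + 1, B(k)=k + 8, C(k)=k**4 + 16*k**3 + 95*k**2 + 248*k + 240.
Solve (k + 1)·f(k+1) − (k + 7)·f(k) = k**4 + 16*k**3 + 95*k**2 + 248*k + 240.
d = 6 from the (1,1,4) case.
Coefficient equations give f(k) = k*(k + 2)*(k + 3)*(k + 4)*(k + 5)*(k + 7)/12.
So s_k = (B(k−1)f/C)·t_k = (k*(k + 2)*(k + 7)**2/(12*(k + 4)))·t_k = 5*k*(-k - 7)/(6*(k**2 + 7*k + 6)).
Check: Δs_k = 10*(-k - 4)/(k**4 + 16*k**3 + 83*k**2 + 152*k + 84). ✓

s_k = \frac{5 k \left(- k - 7\right)}{6 \left(k^{2} + 7 k + 6\right)}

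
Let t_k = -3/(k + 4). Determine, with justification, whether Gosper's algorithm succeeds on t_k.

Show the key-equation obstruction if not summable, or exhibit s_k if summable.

No — the linear system for f has no solution.

Ratio r(k) = (k + 4)/(k + 5).
Take A(k)=k + 4, B(k)=k + 5, C(k)=1.
Set up (k + 4)·f(k+1) − (k + 4)·f(k) − (1) = 0.
Degrees (1,1,0) ⇒ d ≤ 0.
Put f(k) = c0: A·f(k+1) − B(k−1)·f(k) − C = -1; need -1 = 0 — inconsistent ⇒ no f, not summable.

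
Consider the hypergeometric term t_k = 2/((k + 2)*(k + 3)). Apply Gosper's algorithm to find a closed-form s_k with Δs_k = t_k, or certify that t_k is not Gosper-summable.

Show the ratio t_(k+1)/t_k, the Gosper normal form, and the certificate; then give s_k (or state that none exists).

s_k = k/(k + 2)

The ratio is (k + 2)/(k + 4).
Factor: A=k + 2; B=k + 4; C=1.
f must satisfy (k + 2)·f(k+1) − (k + 3)·f(k) = 1.
From deg A=1, deg B=1, deg C=0: d=1.
Coefficient equations give f(k) = k/2.
Get s_k = R·t_k = k/(k + 2) with R(k) = B(k−1)f(k)/C(k) = k*(k + 3)/2.
Δs = 2/(k**2 + 5*k + 6), as required.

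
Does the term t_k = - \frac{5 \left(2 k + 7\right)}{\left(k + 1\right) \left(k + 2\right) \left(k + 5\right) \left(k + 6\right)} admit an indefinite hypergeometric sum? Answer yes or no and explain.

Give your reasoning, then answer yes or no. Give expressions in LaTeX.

Yes. s_k = \frac{k \left(- k - 6\right)}{k^{2} + 6 k + 5}.

Ratio r(k) = (k + 1)*(k + 5)*(2*k + 9)/((k + 3)*(k + 7)*(2*k + 7)).
Normal form (A,B,C) = (k + 1, k + 7, k**3 + 21*k**2/2 + 73*k/2 + 42).
Need (k + 1)·f(k+1) − (k + 6)·f(k) = k**3 + 21*k**2/2 + 73*k/2 + 42.
Bound: deg f ≤ 5.
Coefficient equations give f(k) = k*(k + 2)*(k + 3)*(k + 4)*(k + 6)/10.
R(k) = B(k−1)·f(k)/C(k) = k*(k + 2)*(k + 6)**2/(5*(2*k + 7)); s_k = R·t_k = k*(-k - 6)/(k**2 + 6*k + 5).
Verify: 5*(-2*k - 7)/(k**4 + 14*k**3 + 65*k**2 + 112*k + 60) matches t_k.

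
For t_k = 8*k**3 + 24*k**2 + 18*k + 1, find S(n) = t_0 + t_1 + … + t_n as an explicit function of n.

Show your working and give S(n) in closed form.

Step 1: r(k) = (8*k**3 + 48*k**2 + 90*k + 51)/(8*k**3 + 24*k**2 + 18*k + 1).
Normal form (A,B,C) = (1, 1, k**3 + 3*k**2 + 9*k/4 + 1/8).
Set up (1)·f(k+1) − (1)·f(k) − (k**3 + 3*k**2 + 9*k/4 + 1/8) = 0.
deg f ≤ 4 (via 0,0,3).
Match coefficients ⇒ f(k) = k*(2*k**3 + 4*k**2 - k - 4)/8.
Then R = B(k−1)f/C = k*(2*k**3 + 4*k**2 - k - 4)/(8*k**3 + 24*k**2 + 18*k + 1), so s_k = R(k)·t_k = k*(2*k**3 + 4*k**2 - k - 4).
Δs = 8*k**3 + 24*k**2 + 18*k + 1, as required.
Σ_(k=0)^n t_k = s_(n+1) − s_(0) = (2*n**4 + 12*n**3 + 23*n**2 + 14*n + 1) − (0), i.e. 2*n**4 + 12*n**3 + 23*n**2 + 14*n + 1.

S(n) = 2*n**4 + 12*n**3 + 23*n**2 + 14*n + 1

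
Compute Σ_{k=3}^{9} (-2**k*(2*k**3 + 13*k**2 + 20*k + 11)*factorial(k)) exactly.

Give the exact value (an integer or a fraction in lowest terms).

Ratio r(k) = 2*(2*k**4 + 21*k**3 + 71*k**2 + 98*k + 46)/(2*k**3 + 13*k**2 + 20*k + 11).
Factor: A=2*k + 2; B=1; C=k**3 + 13*k**2/2 + 10*k + 11/2.
Need (2*k + 2)·f(k+1) − (1)·f(k) = k**3 + 13*k**2/2 + 10*k + 11/2.
d = 2 from the (1,0,3) case.
Solving with deg f ≤ 2: f(k) = (k**2 + 4*k + 1)/2.
So s_k = (B(k−1)f/C)·t_k = ((k**2 + 4*k + 1)/(2*k**3 + 13*k**2 + 20*k + 11))·t_k = -2**k*(k**2 + 4*k + 1)*factorial(k).
s_(k+1) − s_k = -2**k*(2*k**3 + 13*k**2 + 20*k + 11)*factorial(k) = t_k.
Evaluate s at k=10 and k=3: -523940659200 and -1056; difference -523940658144.

Σ = -523940658144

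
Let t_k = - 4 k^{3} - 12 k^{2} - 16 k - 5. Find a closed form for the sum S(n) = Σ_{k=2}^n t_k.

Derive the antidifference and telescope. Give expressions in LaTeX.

Ratio r(k) = (4*k**3 + 24*k**2 + 52*k + 37)/(4*k**3 + 12*k**2 + 16*k + 5).
A = 1, B = 1, C = k**3 + 3*k**2 + 4*k + 5/4.
Solve (1)·f(k+1) − (1)·f(k) = k**3 + 3*k**2 + 4*k + 5/4.
deg f ≤ 4 (via 0,0,3).
Solve for f: f(k) = k*(k**3 + 2*k**2 + 3*k - 1)/4 (degree 4 ≤ 4).
Certificate R = B(k−1)f/C = k*(k**3 + 2*k**2 + 3*k - 1)/(4*k**3 + 12*k**2 + 16*k + 5) gives s_k = k*(-k**3 - 2*k**2 - 3*k + 1).
Δs = -4*k**3 - 12*k**2 - 16*k - 5, as required.
s_(n+1) = -n**4 - 6*n**3 - 15*n**2 - 15*n - 5 and s_(2) = -42, so S(n) = -n**4 - 6*n**3 - 15*n**2 - 15*n + 37.

S(n) = - n^{4} - 6 n^{3} - 15 n^{2} - 15 n + 37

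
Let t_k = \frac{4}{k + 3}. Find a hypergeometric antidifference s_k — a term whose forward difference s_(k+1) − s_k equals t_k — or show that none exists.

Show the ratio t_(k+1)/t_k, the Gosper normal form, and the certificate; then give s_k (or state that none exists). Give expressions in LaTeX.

none (Gosper's algorithm certifies no s_k)

The ratio is (k + 3)/(k + 4).
A = k + 3, B = k + 4, C = 1.
Solve (k + 3)·f(k+1) − (k + 3)·f(k) = 1.
Bound: deg f ≤ 0.
Generic f = c0 gives residual -1; -1 = 0 cannot hold, so t_k is not Gosper-summable.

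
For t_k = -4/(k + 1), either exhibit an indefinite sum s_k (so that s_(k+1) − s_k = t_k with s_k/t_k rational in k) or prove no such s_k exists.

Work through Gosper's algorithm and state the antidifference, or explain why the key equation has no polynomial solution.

not Gosper-summable; s_k does not exist

Compute t_(k+1)/t_k: get (k + 1)/(k + 2).
So A=k + 1 and B=k + 2, with C=1.
Need (k + 1)·f(k+1) − (k + 1)·f(k) = 1.
d = 0 from the (1,1,0) case.
Put f(k) = c0: A·f(k+1) − B(k−1)·f(k) − C = -1; need -1 = 0 — inconsistent ⇒ no f, not summable.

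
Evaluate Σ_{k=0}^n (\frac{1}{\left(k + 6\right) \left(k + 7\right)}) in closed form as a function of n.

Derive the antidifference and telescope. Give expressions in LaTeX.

Compute t_(k+1)/t_k: get (k + 6)/(k + 8).
A = k + 6, B = k + 8, C = 1.
f must satisfy (k + 6)·f(k+1) − (k + 7)·f(k) = 1.
d = 1 from the (1,1,0) case.
Solve for f: f(k) = k/6 (degree 1 ≤ 1).
R(k) = B(k−1)·f(k)/C(k) = k*(k + 7)/6; s_k = R·t_k = k/(6*(k + 6)).
Check: Δs_k = 1/(k**2 + 13*k + 42). ✓
Evaluate: s_(n+1) = (n + 1)/(6*(n + 7)); subtract s_(0) = 0 ⇒ S(n) = (n + 1)/(6*(n + 7)).

S(n) = \frac{n + 1}{6 \left(n + 7\right)}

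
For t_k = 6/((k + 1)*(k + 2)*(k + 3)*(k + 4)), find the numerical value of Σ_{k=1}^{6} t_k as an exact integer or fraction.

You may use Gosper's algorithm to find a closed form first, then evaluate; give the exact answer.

Σ = 29/360

The ratio is (k + 1)/(k + 5).
Factor: A=k + 1; B=k + 5; C=1.
f must satisfy (k + 1)·f(k+1) − (k + 4)·f(k) = 1.
d = 3 from the (1,1,0) case.
A polynomial solution: f(k) = k*(k**2 + 6*k + 11)/18.
Get s_k = R·t_k = k*(k**2 + 6*k + 11)/(3*(k + 1)*(k + 2)*(k + 3)) with R(k) = B(k−1)f(k)/C(k) = k*(k + 4)*(k**2 + 6*k + 11)/18.
Verify: 6/(k**4 + 10*k**3 + 35*k**2 + 50*k + 24) matches t_k.
Evaluate s at k=7 and k=1: 119/360 and 1/4; difference 29/360.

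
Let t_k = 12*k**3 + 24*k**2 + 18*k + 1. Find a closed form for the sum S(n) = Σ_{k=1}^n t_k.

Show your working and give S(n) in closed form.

S(n) = n*(3*n**3 + 14*n**2 + 24*n + 14)

Ratio r(k) = (12*k**3 + 60*k**2 + 102*k + 55)/(12*k**3 + 24*k**2 + 18*k + 1).
Factor: A=1; B=1; C=k**3 + 2*k**2 + 3*k/2 + 1/12.
f must satisfy (1)·f(k+1) − (1)·f(k) = k**3 + 2*k**2 + 3*k/2 + 1/12.
From deg A=0, deg B=0, deg C=3: d=4.
Solve for f: f(k) = k*(3*k**3 + 2*k**2 - 4)/12 (degree 4 ≤ 4).
Certificate R = B(k−1)f/C = k*(3*k**3 + 2*k**2 - 4)/(12*k**3 + 24*k**2 + 18*k + 1) gives s_k = k*(3*k**3 + 2*k**2 - 4).
Δs = 12*k**3 + 24*k**2 + 18*k + 1, as required.
Σ_(k=1)^n t_k = s_(n+1) − s_(1) = (3*n**4 + 14*n**3 + 24*n**2 + 14*n + 1) − (1), i.e. n*(3*n**3 + 14*n**2 + 24*n + 14).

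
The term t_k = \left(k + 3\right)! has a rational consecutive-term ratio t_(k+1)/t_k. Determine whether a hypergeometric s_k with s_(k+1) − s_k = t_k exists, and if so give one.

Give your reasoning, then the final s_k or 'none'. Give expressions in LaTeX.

none (Gosper's algorithm certifies no s_k)

r(k) = k + 4 after simplifying.
So A=k + 4 and B=1, with C=1.
Key eq: (k + 4)·f(k+1) = (1)·f(k) + (1).
deg f ≤ -1 (via 1,0,0).
Negative degree bound (-1): no f exists, t_k not Gosper-summable.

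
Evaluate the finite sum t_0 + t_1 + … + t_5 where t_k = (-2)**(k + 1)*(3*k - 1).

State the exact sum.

r(k) = 2*(-3*k - 2)/(3*k - 1) after simplifying.
Gosper form: A/B · C(k+1)/C(k) with A=-2, B=1, C=k - 1/3.
Set up (-2)·f(k+1) − (1)·f(k) − (k - 1/3) = 0.
From deg A=0, deg B=0, deg C=1: d=1.
Match coefficients ⇒ f(k) = -(k - 1)/3.
R(k) = B(k−1)·f(k)/C(k) = -(k - 1)/(3*k - 1); s_k = R·t_k = (-2)**(k + 1)*(1 - k).
s_(k+1) − s_k = (-2)**(k + 1)*(3*k - 1) = t_k.
Telescoping: Σ = s_(6) − s_(0) = 640 − (-2) = 642.

Σ = 642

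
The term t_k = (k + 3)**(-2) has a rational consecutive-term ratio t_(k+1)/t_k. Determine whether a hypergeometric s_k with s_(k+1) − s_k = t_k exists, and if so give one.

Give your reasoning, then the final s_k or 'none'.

none (Gosper's algorithm certifies no s_k)

Ratio r(k) = (k + 3)**2/(k + 4)**2.
Normal form (A,B,C) = (k**2 + 6*k + 9, k**2 + 8*k + 16, 1).
f must satisfy (k**2 + 6*k + 9)·f(k+1) − (k**2 + 6*k + 9)·f(k) = 1.
Degrees (2,2,0) ⇒ d ≤ 0.
f = c0 ⇒ A·f(k+1) − B(k−1)·f(k) − C = -1. The system {-1 = 0} is inconsistent; no antidifference.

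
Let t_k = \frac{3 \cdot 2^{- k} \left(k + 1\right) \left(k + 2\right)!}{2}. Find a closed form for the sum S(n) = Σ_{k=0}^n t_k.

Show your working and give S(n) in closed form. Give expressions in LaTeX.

t_(k+1)/t_k = (k + 2)*(k + 3)/(2*(k + 1)).
Normal form (A,B,C) = (k/2 + 3/2, 1, k + 1).
Set up (k/2 + 3/2)·f(k+1) − (1)·f(k) − (k + 1) = 0.
Degrees (1,0,1) ⇒ d ≤ 0.
A polynomial solution: f(k) = 2.
So s_k = (B(k−1)f/C)·t_k = (2/(k + 1))·t_k = 3*factorial(k + 2)/2**k.
Δs = 3*(k + 1)*factorial(k + 2)/(2*2**k), as required.
Evaluate: s_(n+1) = 3*2**(-n - 1)*factorial(n + 3); subtract s_(0) = 6 ⇒ S(n) = -6 + 3*factorial(n + 3)/(2*2**n).

S(n) = -6 + \frac{3 \cdot 2^{- n} \left(n + 3\right)!}{2}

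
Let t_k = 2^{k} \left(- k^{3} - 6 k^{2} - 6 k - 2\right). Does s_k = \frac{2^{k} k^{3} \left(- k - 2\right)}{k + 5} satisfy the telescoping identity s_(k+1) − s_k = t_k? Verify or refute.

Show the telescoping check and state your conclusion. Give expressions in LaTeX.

Invalid: residual \frac{3 \cdot 2^{k} \left(k^{4} + 10 k^{3} + 36 k^{2} + 32 k + 10\right)}{k^{2} + 11 k + 30} ≠ 0.

s_(k+1) = 2**(k + 1)*(-k - 3)*(k + 1)**3/(k + 6)
s_(k+1) − s_k = 2**k*(k**3*(k + 2)*(k + 6) - 2*(k + 1)**3*(k + 3)*(k + 5))/((k + 5)*(k + 6))
(s_(k+1) − s_k) − t_k = 3*2**k*(k**4 + 10*k**3 + 36*k**2 + 32*k + 10)/(k**2 + 11*k + 30)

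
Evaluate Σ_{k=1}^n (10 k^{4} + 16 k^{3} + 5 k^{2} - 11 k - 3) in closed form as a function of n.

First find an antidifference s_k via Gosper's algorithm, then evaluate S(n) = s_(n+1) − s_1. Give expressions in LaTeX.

S(n) = n \left(2 n^{4} + 9 n^{3} + 13 n^{2} + n - 8\right)

Step 1: r(k) = (10*k**4 + 56*k**3 + 113*k**2 + 87*k + 17)/(10*k**4 + 16*k**3 + 5*k**2 - 11*k - 3).
Normal form (A,B,C) = (1, 1, k**4 + 8*k**3/5 + k**2/2 - 11*k/10 - 3/10).
f must satisfy (1)·f(k+1) − (1)·f(k) = k**4 + 8*k**3/5 + k**2/2 - 11*k/10 - 3/10.
From deg A=0, deg B=0, deg C=4: d=5.
Match coefficients ⇒ f(k) = k*(2*k**4 - k**3 - 3*k**2 - 4*k + 3)/10.
Get s_k = R·t_k = k*(2*k**4 - k**3 - 3*k**2 - 4*k + 3) with R(k) = B(k−1)f(k)/C(k) = k*(2*k**4 - k**3 - 3*k**2 - 4*k + 3)/(10*k**4 + 16*k**3 + 5*k**2 - 11*k - 3).
s_(k+1) − s_k = 10*k**4 + 16*k**3 + 5*k**2 - 11*k - 3 = t_k.
Telescope: S(n) = s_(n+1) − s_(1) = 2*n**5 + 9*n**4 + 13*n**3 + n**2 - 8*n - 3 − (-3) = n*(2*n**4 + 9*n**3 + 13*n**2 + n - 8).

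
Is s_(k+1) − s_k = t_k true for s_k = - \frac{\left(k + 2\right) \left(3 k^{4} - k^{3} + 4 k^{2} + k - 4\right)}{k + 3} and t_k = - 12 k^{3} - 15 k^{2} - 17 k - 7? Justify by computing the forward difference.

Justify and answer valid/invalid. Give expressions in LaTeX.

s_(k+1) = -(k + 3)*(k + 3*(k + 1)**4 - (k + 1)**3 + 4*(k + 1)**2 - 3)/(k + 4)
s_(k+1) − s_k = (-12*k**5 - 90*k**4 - 214*k**3 - 248*k**2 - 196*k - 59)/(k**2 + 7*k + 12)
(s_(k+1) − s_k) − t_k = (9*k**4 + 52*k**3 + 58*k**2 + 57*k + 25)/(k**2 + 7*k + 12)

Invalid: residual \frac{9 k^{4} + 52 k^{3} + 58 k^{2} + 57 k + 25}{k^{2} + 7 k + 12} ≠ 0.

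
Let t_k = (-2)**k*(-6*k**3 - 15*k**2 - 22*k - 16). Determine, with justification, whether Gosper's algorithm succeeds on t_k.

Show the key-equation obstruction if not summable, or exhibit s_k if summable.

The ratio is 2*(-6*k**3 - 33*k**2 - 70*k - 59)/(6*k**3 + 15*k**2 + 22*k + 16).
Take A(k)=-2, B(k)=1, C(k)=k**3 + 5*k**2/2 + 11*k/3 + 8/3.
Need (-2)·f(k+1) − (1)·f(k) = k**3 + 5*k**2/2 + 11*k/3 + 8/3.
Bound: deg f ≤ 3.
A polynomial solution: f(k) = -(2*k**3 + k**2 + 2*k + 2)/6.
Get s_k = R·t_k = (-2)**k*(2*k**3 + k**2 + 2*k + 2) with R(k) = B(k−1)f(k)/C(k) = -(2*k**3 + k**2 + 2*k + 2)/(6*k**3 + 15*k**2 + 22*k + 16).
Δs = (-2)**k*(-6*k**3 - 15*k**2 - 22*k - 16), as required.

Yes. s_k = (-2)**k*(2*k**3 + k**2 + 2*k + 2).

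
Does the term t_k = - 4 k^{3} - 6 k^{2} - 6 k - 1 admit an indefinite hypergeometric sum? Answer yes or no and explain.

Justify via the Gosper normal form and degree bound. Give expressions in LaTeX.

Yes. s_k = k \left(- k^{3} - k + 1\right).

Ratio r(k) = (4*k**3 + 18*k**2 + 30*k + 17)/(4*k**3 + 6*k**2 + 6*k + 1).
So A=1 and B=1, with C=k**3 + 3*k**2/2 + 3*k/2 + 1/4.
Set up (1)·f(k+1) − (1)·f(k) − (k**3 + 3*k**2/2 + 3*k/2 + 1/4) = 0.
d = 4 from the (0,0,3) case.
Coefficient equations give f(k) = k*(k**3 + k - 1)/4.
Certificate R = B(k−1)f/C = k*(k**3 + k - 1)/(4*k**3 + 6*k**2 + 6*k + 1) gives s_k = k*(-k**3 - k + 1).
s_(k+1) − s_k = -4*k**3 - 6*k**2 - 6*k - 1 = t_k.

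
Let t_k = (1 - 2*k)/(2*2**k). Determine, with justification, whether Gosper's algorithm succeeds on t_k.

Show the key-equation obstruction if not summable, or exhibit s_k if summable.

Yes. s_k = (2*k + 1)/2**k.

r(k) = (2*k + 1)/(2*(2*k - 1)) after simplifying.
So A=1/2 and B=1, with C=k - 1/2.
f must satisfy (1/2)·f(k+1) − (1)·f(k) = k - 1/2.
deg f ≤ 1 (via 0,0,1).
Solve for f: f(k) = -2*k - 1 (degree 1 ≤ 1).
R(k) = B(k−1)·f(k)/C(k) = -2*(2*k + 1)/(2*k - 1); s_k = R·t_k = (2*k + 1)/2**k.
s_(k+1) − s_k = (1 - 2*k)/(2*2**k) = t_k.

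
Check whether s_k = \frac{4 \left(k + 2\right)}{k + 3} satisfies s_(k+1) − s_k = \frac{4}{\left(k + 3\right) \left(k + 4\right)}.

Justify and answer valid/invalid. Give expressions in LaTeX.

s_(k+1) = 4*(k + 3)/(k + 4)
s_(k+1) − s_k = 4/(k**2 + 7*k + 12)
(s_(k+1) − s_k) − t_k = 0

Valid: the claim telescopes to t_k.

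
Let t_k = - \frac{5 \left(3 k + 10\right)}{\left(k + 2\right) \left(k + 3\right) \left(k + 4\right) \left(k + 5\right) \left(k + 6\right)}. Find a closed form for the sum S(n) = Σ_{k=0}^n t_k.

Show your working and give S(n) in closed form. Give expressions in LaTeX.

r(k) = (k + 2)*(3*k + 13)/((k + 7)*(3*k + 10)) after simplifying.
Normal form (A,B,C) = (k + 2, k + 7, k + 10/3).
Solve (k + 2)·f(k+1) − (k + 6)·f(k) = k + 10/3.
Bound: deg f ≤ 4.
Solve for f: f(k) = k*(k + 3)*(k**2 + 11*k + 38)/120 (degree 4 ≤ 4).
R(k) = B(k−1)·f(k)/C(k) = k*(k + 3)*(k + 6)*(k**2 + 11*k + 38)/(40*(3*k + 10)); s_k = R·t_k = k*(-k**2 - 11*k - 38)/(8*(k**3 + 11*k**2 + 38*k + 40)).
Check: Δs_k = 5*(-3*k - 10)/(k**5 + 20*k**4 + 155*k**3 + 580*k**2 + 1044*k + 720). ✓
Telescope: S(n) = s_(n+1) − s_(0) = (-n**3 - 14*n**2 - 63*n - 50)/(8*(n**3 + 14*n**2 + 63*n + 90)) − (0) = (-n**3 - 14*n**2 - 63*n - 50)/(8*(n**3 + 14*n**2 + 63*n + 90)).

S(n) = \frac{- n^{3} - 14 n^{2} - 63 n - 50}{8 \left(n^{3} + 14 n^{2} + 63 n + 90\right)}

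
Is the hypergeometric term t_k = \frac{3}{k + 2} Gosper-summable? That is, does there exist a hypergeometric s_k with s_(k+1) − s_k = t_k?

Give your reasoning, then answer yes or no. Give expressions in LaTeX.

No. Not Gosper-summable.

t_(k+1)/t_k = (k + 2)/(k + 3).
Normal form (A,B,C) = (k + 2, k + 3, 1).
f must satisfy (k + 2)·f(k+1) − (k + 2)·f(k) = 1.
From deg A=1, deg B=1, deg C=0: d=0.
f = c0 ⇒ A·f(k+1) − B(k−1)·f(k) − C = -1. The system {-1 = 0} is inconsistent; no antidifference.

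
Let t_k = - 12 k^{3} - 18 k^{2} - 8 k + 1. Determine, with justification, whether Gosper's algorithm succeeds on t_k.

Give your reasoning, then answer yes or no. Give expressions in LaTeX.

Yes. s_k = k \left(- 3 k^{3} + 2 k + 2\right).

r(k) = (12*k**3 + 54*k**2 + 80*k + 37)/(12*k**3 + 18*k**2 + 8*k - 1) after simplifying.
Normal form (A,B,C) = (1, 1, k**3 + 3*k**2/2 + 2*k/3 - 1/12).
Set up (1)·f(k+1) − (1)·f(k) − (k**3 + 3*k**2/2 + 2*k/3 - 1/12) = 0.
deg f ≤ 4 (via 0,0,3).
Match coefficients ⇒ f(k) = k*(3*k**3 - 2*k - 2)/12.
R(k) = B(k−1)·f(k)/C(k) = k*(3*k**3 - 2*k - 2)/(12*k**3 + 18*k**2 + 8*k - 1); s_k = R·t_k = k*(-3*k**3 + 2*k + 2).
s_(k+1) − s_k = -12*k**3 - 18*k**2 - 8*k + 1 = t_k.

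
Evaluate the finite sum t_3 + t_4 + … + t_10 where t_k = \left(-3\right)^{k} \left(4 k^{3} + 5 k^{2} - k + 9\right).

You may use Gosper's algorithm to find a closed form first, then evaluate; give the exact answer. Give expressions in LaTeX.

Σ = 212930208

t_(k+1)/t_k = 3*(-4*k**3 - 17*k**2 - 21*k - 17)/(4*k**3 + 5*k**2 - k + 9).
A = -3, B = 1, C = k**3 + 5*k**2/4 - k/4 + 9/4.
Need (-3)·f(k+1) − (1)·f(k) = k**3 + 5*k**2/4 - k/4 + 9/4.
d = 3 from the (0,0,3) case.
A polynomial solution: f(k) = -(k**3 - k**2 - k + 3)/4.
R(k) = B(k−1)·f(k)/C(k) = -(k**3 - k**2 - k + 3)/(4*k**3 + 5*k**2 - k + 9); s_k = R·t_k = (-3)**k*(-k**3 + k**2 + k - 3).
Check: Δs_k = (-3)**k*(4*k**3 + 5*k**2 - k + 9). ✓
Σ_(k=3)^(10) t_k = s_(11) − s_(3) = 212930694 − (486) = 212930208.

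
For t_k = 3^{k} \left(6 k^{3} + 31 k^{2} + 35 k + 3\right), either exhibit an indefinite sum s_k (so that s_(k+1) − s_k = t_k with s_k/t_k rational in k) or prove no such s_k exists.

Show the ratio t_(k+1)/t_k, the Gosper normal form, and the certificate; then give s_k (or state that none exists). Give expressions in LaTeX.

s_k = 3^{k} \left(3 k^{3} + 2 k^{2} - 2 k - 3\right)

r(k) = 3*(6*k**3 + 49*k**2 + 115*k + 75)/(6*k**3 + 31*k**2 + 35*k + 3) after simplifying.
Gosper form: A/B · C(k+1)/C(k) with A=3, B=1, C=k**3 + 31*k**2/6 + 35*k/6 + 1/2.
Key eq: (3)·f(k+1) = (1)·f(k) + (k**3 + 31*k**2/6 + 35*k/6 + 1/2).
Bound: deg f ≤ 3.
Solving with deg f ≤ 3: f(k) = (k - 1)*(3*k**2 + 5*k + 3)/6.
So s_k = (B(k−1)f/C)·t_k = ((k - 1)*(3*k**2 + 5*k + 3)/((2*k + 3)*(3*k**2 + 11*k + 1)))·t_k = 3**k*(3*k**3 + 2*k**2 - 2*k - 3).
s_(k+1) − s_k = 3**k*(6*k**3 + 31*k**2 + 35*k + 3) = t_k.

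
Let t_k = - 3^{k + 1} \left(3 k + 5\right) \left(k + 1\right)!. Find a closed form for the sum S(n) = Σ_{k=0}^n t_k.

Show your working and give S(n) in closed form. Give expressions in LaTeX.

S(n) = - 9 \cdot 3^{n} \left(n + 2\right)! + 3

Ratio r(k) = 3*(k + 2)*(3*k + 8)/(3*k + 5).
Gosper form: A/B · C(k+1)/C(k) with A=3*k + 6, B=1, C=k + 5/3.
f must satisfy (3*k + 6)·f(k+1) − (1)·f(k) = k + 5/3.
d = 0 from the (1,0,1) case.
Match coefficients ⇒ f(k) = 1/3.
Get s_k = R·t_k = -3**(k + 1)*factorial(k + 1) with R(k) = B(k−1)f(k)/C(k) = 1/(3*k + 5).
Check: Δs_k = -3**(k + 1)*(3*k + 5)*factorial(k + 1). ✓
Σ_(k=0)^n t_k = s_(n+1) − s_(0) = (-3**(n + 2)*factorial(n + 2)) − (-3), i.e. -9*3**n*factorial(n + 2) + 3.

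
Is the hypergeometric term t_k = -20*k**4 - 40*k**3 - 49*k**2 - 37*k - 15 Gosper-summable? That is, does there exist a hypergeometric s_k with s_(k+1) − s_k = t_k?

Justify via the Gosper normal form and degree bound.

Yes. s_k = k*(-4*k**4 - 3*k**2 - 4*k - 4).

The ratio is (20*k**4 + 120*k**3 + 289*k**2 + 335*k + 161)/(20*k**4 + 40*k**3 + 49*k**2 + 37*k + 15).
Gosper form: A/B · C(k+1)/C(k) with A=1, B=1, C=k**4 + 2*k**3 + 49*k**2/20 + 37*k/20 + 3/4.
Set up (1)·f(k+1) − (1)·f(k) − (k**4 + 2*k**3 + 49*k**2/20 + 37*k/20 + 3/4) = 0.
deg f ≤ 5 (via 0,0,4).
Match coefficients ⇒ f(k) = k*(4*k**4 + 3*k**2 + 4*k + 4)/20.
So s_k = (B(k−1)f/C)·t_k = (k*(4*k**4 + 3*k**2 + 4*k + 4)/(20*k**4 + 40*k**3 + 49*k**2 + 37*k + 15))·t_k = k*(-4*k**4 - 3*k**2 - 4*k - 4).
Verify: -20*k**4 - 40*k**3 - 49*k**2 - 37*k - 15 matches t_k.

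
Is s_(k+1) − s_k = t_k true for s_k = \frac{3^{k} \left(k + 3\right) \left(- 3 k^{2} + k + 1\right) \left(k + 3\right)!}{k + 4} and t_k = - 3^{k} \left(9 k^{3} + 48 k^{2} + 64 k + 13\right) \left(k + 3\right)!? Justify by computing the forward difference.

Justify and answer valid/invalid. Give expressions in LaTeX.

s_(k+1) = -3**(k + 1)*(k + 4)*(3*k**2 + 5*k + 1)*factorial(k + 4)/(k + 5)
s_(k+1) − s_k = -3**k*(9*k**5 + 120*k**4 + 592*k**3 + 1296*k**2 + 1127*k + 207)*factorial(k + 3)/((k + 4)*(k + 5))
(s_(k+1) − s_k) − t_k = 3**k*(9*k**4 + 84*k**3 + 253*k**2 + 270*k + 53)*factorial(k + 3)/((k + 4)*(k + 5))

Invalid: residual \frac{3^{k} \left(9 k^{4} + 84 k^{3} + 253 k^{2} + 270 k + 53\right) \left(k + 3\right)!}{\left(k + 4\right) \left(k + 5\right)} ≠ 0.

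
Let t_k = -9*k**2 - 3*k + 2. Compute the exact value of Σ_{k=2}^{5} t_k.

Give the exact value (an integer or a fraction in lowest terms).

r(k) = (3*k + 5)/(3*k - 1) after simplifying.
Take A(k)=1, B(k)=1, C(k)=k**2 + k/3 - 2/9.
Set up (1)·f(k+1) − (1)·f(k) − (k**2 + k/3 - 2/9) = 0.
Degrees (0,0,2) ⇒ d ≤ 3.
Solve for f: f(k) = k*(3*k**2 - 3*k - 2)/9 (degree 3 ≤ 3).
R(k) = B(k−1)·f(k)/C(k) = k*(3*k**2 - 3*k - 2)/((3*k - 1)*(3*k + 2)); s_k = R·t_k = k*(-3*k**2 + 3*k + 2).
Verify: -9*k**2 - 3*k + 2 matches t_k.
Σ_(k=2)^(5) t_k = s_(6) − s_(2) = -528 − (-8) = -520.

Σ = -520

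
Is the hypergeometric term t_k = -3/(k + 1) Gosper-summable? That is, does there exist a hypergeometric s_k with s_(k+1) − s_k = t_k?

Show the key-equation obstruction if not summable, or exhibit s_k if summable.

The ratio is (k + 1)/(k + 2).
Gosper form: A/B · C(k+1)/C(k) with A=k + 1, B=k + 2, C=1.
f must satisfy (k + 1)·f(k+1) − (k + 1)·f(k) = 1.
deg f ≤ 0 (via 1,1,0).
Generic f = c0 gives residual -1; -1 = 0 cannot hold, so t_k is not Gosper-summable.

No — key equation has no polynomial f.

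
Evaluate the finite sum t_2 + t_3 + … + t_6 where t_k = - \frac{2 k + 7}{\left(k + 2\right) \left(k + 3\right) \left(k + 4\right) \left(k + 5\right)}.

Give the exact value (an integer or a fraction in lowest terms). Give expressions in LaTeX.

Σ = -25/792

The ratio is (k + 2)*(2*k + 9)/((k + 6)*(2*k + 7)).
Normal form (A,B,C) = (k + 2, k + 6, k + 7/2).
f must satisfy (k + 2)·f(k+1) − (k + 5)·f(k) = k + 7/2.
deg f ≤ 3 (via 1,1,1).
Match coefficients ⇒ f(k) = k*(k + 3)*(k + 6)/16.
R(k) = B(k−1)·f(k)/C(k) = k*(k + 3)*(k + 5)*(k + 6)/(8*(2*k + 7)); s_k = R·t_k = k*(-k - 6)/(8*(k**2 + 6*k + 8)).
Δs = (-2*k - 7)/(k**4 + 14*k**3 + 71*k**2 + 154*k + 120), as required.
Evaluate s at k=7 and k=2: -91/792 and -1/12; difference -25/792.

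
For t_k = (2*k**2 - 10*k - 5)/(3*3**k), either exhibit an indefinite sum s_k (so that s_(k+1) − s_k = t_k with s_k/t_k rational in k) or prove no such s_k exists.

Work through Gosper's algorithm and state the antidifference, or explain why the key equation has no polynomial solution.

s_k = (-k**2 + 4*k + 4)/3**k

Step 1: r(k) = (2*k**2 - 6*k - 13)/(3*(2*k**2 - 10*k - 5)).
Factor: A=1/3; B=1; C=k**2 - 5*k - 5/2.
Set up (1/3)·f(k+1) − (1)·f(k) − (k**2 - 5*k - 5/2) = 0.
deg f ≤ 2 (via 0,0,2).
Coefficient equations give f(k) = -3*(k**2 - 4*k - 4)/2.
So s_k = (B(k−1)f/C)·t_k = (-3*(k**2 - 4*k - 4)/(2*k**2 - 10*k - 5))·t_k = (-k**2 + 4*k + 4)/3**k.
Verify: (2*k**2 - 10*k - 5)/(3*3**k) matches t_k.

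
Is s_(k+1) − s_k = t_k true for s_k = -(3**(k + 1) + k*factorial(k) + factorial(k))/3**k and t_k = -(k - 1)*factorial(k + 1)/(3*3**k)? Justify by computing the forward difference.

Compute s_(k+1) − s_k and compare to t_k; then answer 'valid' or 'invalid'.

valid; difference matches t_k

s_(k+1) = -(9*3**k + k**2*factorial(k) + 3*k*factorial(k) + 2*factorial(k))/(3*3**k)
s_(k+1) − s_k = -(k - 1)*factorial(k + 1)/(3*3**k)
(s_(k+1) − s_k) − t_k = 0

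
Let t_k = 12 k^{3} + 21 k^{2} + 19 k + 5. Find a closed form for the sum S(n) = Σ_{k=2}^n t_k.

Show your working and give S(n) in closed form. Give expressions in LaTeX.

The ratio is (12*k**3 + 57*k**2 + 97*k + 57)/(12*k**3 + 21*k**2 + 19*k + 5).
Factor: A=1; B=1; C=k**3 + 7*k**2/4 + 19*k/12 + 5/12.
Need (1)·f(k+1) − (1)·f(k) = k**3 + 7*k**2/4 + 19*k/12 + 5/12.
From deg A=0, deg B=0, deg C=3: d=4.
A polynomial solution: f(k) = k*(3*k**3 + k**2 + 2*k - 1)/12.
Get s_k = R·t_k = k*(3*k**3 + k**2 + 2*k - 1) with R(k) = B(k−1)f(k)/C(k) = k*(3*k**3 + k**2 + 2*k - 1)/(12*k**3 + 21*k**2 + 19*k + 5).
Check: Δs_k = 12*k**3 + 21*k**2 + 19*k + 5. ✓
s_(n+1) = 3*n**4 + 13*n**3 + 23*n**2 + 18*n + 5 and s_(2) = 62, so S(n) = 3*n**4 + 13*n**3 + 23*n**2 + 18*n - 57.

S(n) = 3 n^{4} + 13 n^{3} + 23 n^{2} + 18 n - 57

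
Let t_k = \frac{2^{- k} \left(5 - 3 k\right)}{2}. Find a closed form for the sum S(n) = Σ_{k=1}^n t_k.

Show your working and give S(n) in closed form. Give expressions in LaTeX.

S(n) = 2^{- n - 1} \left(- 2^{n} + 3 n + 1\right)

The ratio is (3*k - 2)/(2*(3*k - 5)).
Take A(k)=1/2, B(k)=1, C(k)=k - 5/3.
Need (1/2)·f(k+1) − (1)·f(k) = k - 5/3.
From deg A=0, deg B=0, deg C=1: d=1.
A polynomial solution: f(k) = -2*(3*k - 2)/3.
Get s_k = R·t_k = (3*k - 2)/2**k with R(k) = B(k−1)f(k)/C(k) = -2*(3*k - 2)/(3*k - 5).
s_(k+1) − s_k = (5 - 3*k)/(2*2**k) = t_k.
Σ_(k=1)^n t_k = s_(n+1) − s_(1) = (2**(-n - 1)*(3*n + 1)) − (1/2), i.e. 2**(-n - 1)*(-2**n + 3*n + 1).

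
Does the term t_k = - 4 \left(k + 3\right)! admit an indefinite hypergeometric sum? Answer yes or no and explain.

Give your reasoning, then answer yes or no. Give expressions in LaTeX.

Ratio r(k) = k + 4.
Gosper form: A/B · C(k+1)/C(k) with A=k + 4, B=1, C=1.
Need (k + 4)·f(k+1) − (1)·f(k) = 1.
d = -1 from the (1,0,0) case.
d = -1 < 0 ⇒ no nonzero polynomial f; not summable.

No — key equation has no polynomial f.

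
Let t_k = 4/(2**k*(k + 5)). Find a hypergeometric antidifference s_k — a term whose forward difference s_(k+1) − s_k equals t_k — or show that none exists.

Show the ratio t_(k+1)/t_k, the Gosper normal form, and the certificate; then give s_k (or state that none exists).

none (Gosper's algorithm certifies no s_k)

Compute t_(k+1)/t_k: get (k + 5)/(2*(k + 6)).
Take A(k)=k/2 + 5/2, B(k)=k + 6, C(k)=1.
Set up (k/2 + 5/2)·f(k+1) − (k + 5)·f(k) − (1) = 0.
Degrees (1,1,0) ⇒ d ≤ -1.
Bound -1 < 0, so the key equation has no polynomial solution.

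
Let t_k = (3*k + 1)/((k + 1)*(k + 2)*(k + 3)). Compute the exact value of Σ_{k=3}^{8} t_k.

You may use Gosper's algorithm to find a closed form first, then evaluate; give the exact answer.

Σ = 63/220

Compute t_(k+1)/t_k: get (k + 1)*(3*k + 4)/((k + 4)*(3*k + 1)).
Normal form (A,B,C) = (k + 1, k + 4, k + 1/3).
Set up (k + 1)·f(k+1) − (k + 3)·f(k) − (k + 1/3) = 0.
Degrees (1,1,1) ⇒ d ≤ 2.
Solving with deg f ≤ 2: f(k) = k**2/3.
Get s_k = R·t_k = k**2/((k + 1)*(k + 2)) with R(k) = B(k−1)f(k)/C(k) = k**2*(k + 3)/(3*k + 1).
Verify: (3*k + 1)/(k**3 + 6*k**2 + 11*k + 6) matches t_k.
Evaluate s at k=9 and k=3: 81/110 and 9/20; difference 63/220.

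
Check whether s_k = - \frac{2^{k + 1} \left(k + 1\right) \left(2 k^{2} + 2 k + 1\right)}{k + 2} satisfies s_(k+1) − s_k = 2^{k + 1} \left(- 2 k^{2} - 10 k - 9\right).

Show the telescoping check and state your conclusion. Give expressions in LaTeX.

s_(k+1) = -2**(k + 2)*(k + 2)*(2*k + 2*(k + 1)**2 + 3)/(k + 3)
s_(k+1) − s_k = 2**(k + 1)*(-2*k**4 - 18*k**3 - 59*k**2 - 78*k - 37)/(k**2 + 5*k + 6)
(s_(k+1) − s_k) − t_k = 2**(k + 1)*(2*k**3 + 12*k**2 + 27*k + 17)/(k**2 + 5*k + 6)

Invalid: residual \frac{2^{k + 1} \left(2 k^{3} + 12 k^{2} + 27 k + 17\right)}{k^{2} + 5 k + 6} ≠ 0.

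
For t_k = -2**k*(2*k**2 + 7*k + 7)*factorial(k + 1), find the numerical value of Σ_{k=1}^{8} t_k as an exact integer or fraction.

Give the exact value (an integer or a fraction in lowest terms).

Σ = -18579455992

The ratio is 2*(2*k**3 + 15*k**2 + 38*k + 32)/(2*k**2 + 7*k + 7).
Normal form (A,B,C) = (2*k + 4, 1, k**2 + 7*k/2 + 7/2).
Solve (2*k + 4)·f(k+1) − (1)·f(k) = k**2 + 7*k/2 + 7/2.
Bound: deg f ≤ 1.
Solve for f: f(k) = (k + 1)/2 (degree 1 ≤ 1).
Then R = B(k−1)f/C = (k + 1)/(2*k**2 + 7*k + 7), so s_k = R(k)·t_k = -2**k*(k + 1)*factorial(k + 1).
s_(k+1) − s_k = -2**k*(2*k**2 + 7*k + 7)*factorial(k + 1) = t_k.
Evaluate s at k=9 and k=1: -18579456000 and -8; difference -18579455992.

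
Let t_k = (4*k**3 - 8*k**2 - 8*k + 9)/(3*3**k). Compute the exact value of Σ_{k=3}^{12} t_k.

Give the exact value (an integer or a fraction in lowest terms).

Ratio r(k) = (4*k**3 + 4*k**2 - 12*k - 3)/(3*(4*k**3 - 8*k**2 - 8*k + 9)).
Take A(k)=1/3, B(k)=1, C(k)=k**3 - 2*k**2 - 2*k + 9/4.
Solve (1/3)·f(k+1) − (1)·f(k) = k**3 - 2*k**2 - 2*k + 9/4.
Bound: deg f ≤ 3.
Solving with deg f ≤ 3: f(k) = -3*(2*k**3 - k**2 - 2*k + 4)/4.
Certificate R = B(k−1)f/C = -3*(2*k**3 - k**2 - 2*k + 4)/(4*k**3 - 8*k**2 - 8*k + 9) gives s_k = (-2*k**3 + k**2 + 2*k - 4)/3**k.
Δs = (4*k**3 - 8*k**2 - 8*k + 9)/(3*3**k), as required.
Σ_(k=3)^(12) t_k = s_(13) − s_(3) = -467/177147 − (-43/27) = 281656/177147.

Σ = 281656/177147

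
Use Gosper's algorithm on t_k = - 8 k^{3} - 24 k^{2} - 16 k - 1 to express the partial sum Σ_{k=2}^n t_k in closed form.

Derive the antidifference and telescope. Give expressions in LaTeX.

S(n) = - 2 n^{4} - 12 n^{3} - 22 n^{2} - 13 n + 49

Compute t_(k+1)/t_k: get (8*k**3 + 48*k**2 + 88*k + 49)/(8*k**3 + 24*k**2 + 16*k + 1).
Normal form (A,B,C) = (1, 1, k**3 + 3*k**2 + 2*k + 1/8).
Key eq: (1)·f(k+1) = (1)·f(k) + (k**3 + 3*k**2 + 2*k + 1/8).
Bound: deg f ≤ 4.
Solving with deg f ≤ 4: f(k) = k*(2*k**3 + 4*k**2 - 2*k - 3)/8.
Then R = B(k−1)f/C = k*(2*k**3 + 4*k**2 - 2*k - 3)/(8*k**3 + 24*k**2 + 16*k + 1), so s_k = R(k)·t_k = k*(-2*k**3 - 4*k**2 + 2*k + 3).
Check: Δs_k = -8*k**3 - 24*k**2 - 16*k - 1. ✓
s_(n+1) = -2*n**4 - 12*n**3 - 22*n**2 - 13*n - 1 and s_(2) = -50, so S(n) = -2*n**4 - 12*n**3 - 22*n**2 - 13*n + 49.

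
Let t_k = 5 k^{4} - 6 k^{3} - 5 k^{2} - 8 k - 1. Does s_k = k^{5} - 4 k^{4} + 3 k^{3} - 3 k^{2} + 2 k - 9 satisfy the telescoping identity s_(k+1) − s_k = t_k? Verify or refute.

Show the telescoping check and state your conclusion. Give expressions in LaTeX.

Valid: the claim telescopes to t_k.

s_(k+1) = k**5 + k**4 - 3*k**3 - 8*k**2 - 6*k - 10
s_(k+1) − s_k = 5*k**4 - 6*k**3 - 5*k**2 - 8*k - 1
(s_(k+1) − s_k) − t_k = 0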